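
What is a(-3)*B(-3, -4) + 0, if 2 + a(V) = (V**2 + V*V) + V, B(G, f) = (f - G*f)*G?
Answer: 624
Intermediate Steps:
B(G, f) = G*(f - G*f) (B(G, f) = (f - G*f)*G = G*(f - G*f))
a(V) = -2 + V + 2*V**2 (a(V) = -2 + ((V**2 + V*V) + V) = -2 + ((V**2 + V**2) + V) = -2 + (2*V**2 + V) = -2 + (V + 2*V**2) = -2 + V + 2*V**2)
a(-3)*B(-3, -4) + 0 = (-2 - 3 + 2*(-3)**2)*(-3*(-4)*(1 - 1*(-3))) + 0 = (-2 - 3 + 2*9)*(-3*(-4)*(1 + 3)) + 0 = (-2 - 3 + 18)*(-3*(-4)*4) + 0 = 13*48 + 0 = 624 + 0 = 624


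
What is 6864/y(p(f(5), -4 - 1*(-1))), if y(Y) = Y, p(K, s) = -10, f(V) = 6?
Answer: -3432/5 ≈ -686.40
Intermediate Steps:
6864/y(p(f(5), -4 - 1*(-1))) = 6864/(-10) = 6864*(-⅒) = -3432/5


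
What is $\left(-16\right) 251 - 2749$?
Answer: $-6765$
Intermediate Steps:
$\left(-16\right) 251 - 2749 = -4016 - 2749 = -6765$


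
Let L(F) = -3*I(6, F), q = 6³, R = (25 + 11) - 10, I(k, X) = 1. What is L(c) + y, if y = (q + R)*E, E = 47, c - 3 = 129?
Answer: 11371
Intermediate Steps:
c = 132 (c = 3 + 129 = 132)
R = 26 (R = 36 - 10 = 26)
q = 216
L(F) = -3 (L(F) = -3*1 = -3)
y = 11374 (y = (216 + 26)*47 = 242*47 = 11374)
L(c) + y = -3 + 11374 = 11371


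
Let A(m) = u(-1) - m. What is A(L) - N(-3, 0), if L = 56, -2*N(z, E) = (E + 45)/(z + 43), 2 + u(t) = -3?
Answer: -967/16 ≈ -60.438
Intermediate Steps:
u(t) = -5 (u(t) = -2 - 3 = -5)
N(z, E) = -(45 + E)/(2*(43 + z)) (N(z, E) = -(E + 45)/(2*(z + 43)) = -(45 + E)/(2*(43 + z)))
A(m) = -5 - m
A(L) - N(-3, 0) = (-5 - 1*56) - (-45 - 1*0)/(2*(43 - 3)) = (-5 - 56) - (-45 + 0)/(2*40) = -61 - (-45)/(2*40) = -61 - 1*(-9/16) = -61 + 9/16 = -967/16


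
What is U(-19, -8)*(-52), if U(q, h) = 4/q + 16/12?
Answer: -3328/57 ≈ -58.386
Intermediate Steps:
U(q, h) = 4/3 + 4/q (U(q, h) = 4/q + 16*(1/12) = 4/q + 4/3 = 4/3 + 4/q)
U(-19, -8)*(-52) = (4/3 + 4/(-19))*(-52) = (4/3 + 4*(-1/19))*(-52) = (4/3 - 4/19)*(-52) = (64/57)*(-52) = -3328/57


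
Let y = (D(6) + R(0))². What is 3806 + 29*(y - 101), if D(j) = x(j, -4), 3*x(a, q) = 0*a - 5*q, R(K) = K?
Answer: 19493/9 ≈ 2165.9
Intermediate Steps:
x(a, q) = -5*q/3 (x(a, q) = (0*a - 5*q)/3 = (0 - 5*q)/3 = (-5*q)/3 = -5*q/3)
D(j) = 20/3 (D(j) = -5/3*(-4) = 20/3)
y = 400/9 (y = (20/3 + 0)² = (20/3)² = 400/9 ≈ 44.444)
3806 + 29*(y - 101) = 3806 + 29*(400/9 - 101) = 3806 + 29*(-509/9) = 3806 - 14761/9 = 19493/9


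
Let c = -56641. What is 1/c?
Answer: -1/56641 ≈ -1.7655e-5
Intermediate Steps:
1/c = 1/(-56641) = -1/56641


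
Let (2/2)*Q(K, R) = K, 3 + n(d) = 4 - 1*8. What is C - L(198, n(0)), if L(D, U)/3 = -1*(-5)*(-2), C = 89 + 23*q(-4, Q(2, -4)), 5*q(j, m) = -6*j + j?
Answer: 211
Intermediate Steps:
n(d) = -7 (n(d) = -3 + (4 - 1*8) = -3 + (4 - 8) = -3 - 4 = -7)
Q(K, R) = K
q(j, m) = -j (q(j, m) = (-6*j + j)/5 = (-5*j)/5 = -j)
C = 181 (C = 89 + 23*(-1*(-4)) = 89 + 23*4 = 89 + 92 = 181)
L(D, U) = -30 (L(D, U) = 3*(-1*(-5)*(-2)) = 3*(5*(-2)) = 3*(-10) = -30)
C - L(198, n(0)) = 181 - 1*(-30) = 181 + 30 = 211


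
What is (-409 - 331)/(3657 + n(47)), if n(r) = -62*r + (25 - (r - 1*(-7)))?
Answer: -370/357 ≈ -1.0364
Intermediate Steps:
n(r) = 18 - 63*r (n(r) = -62*r + (25 - (r + 7)) = -62*r + (25 - (7 + r)) = -62*r + (25 + (-7 - r)) = -62*r + (18 - r) = 18 - 63*r)
(-409 - 331)/(3657 + n(47)) = (-409 - 331)/(3657 + (18 - 63*47)) = -740/(3657 + (18 - 2961)) = -740/(3657 - 2943) = -740/714 = -740*1/714 = -370/357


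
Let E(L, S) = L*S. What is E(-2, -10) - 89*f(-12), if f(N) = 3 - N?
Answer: -1315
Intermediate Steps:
E(-2, -10) - 89*f(-12) = -2*(-10) - 89*(3 - 1*(-12)) = 20 - 89*(3 + 12) = 20 - 89*15 = 20 - 1335 = -1315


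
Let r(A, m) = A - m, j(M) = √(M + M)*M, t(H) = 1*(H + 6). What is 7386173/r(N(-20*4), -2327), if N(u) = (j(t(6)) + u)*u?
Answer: 21486377257/18014043 + 4727150720*√6/18014043 ≈ 1835.5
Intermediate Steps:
t(H) = 6 + H (t(H) = 1*(6 + H) = 6 + H)
j(M) = √2*M^(3/2) (j(M) = √(2*M)*M = (√2*√M)*M = √2*M^(3/2))
N(u) = u*(u + 24*√6) (N(u) = (√2*(6 + 6)^(3/2) + u)*u = (√2*12^(3/2) + u)*u = (√2*(24*√3) + u)*u = (24*√6 + u)*u = (u + 24*√6)*u = u*(u + 24*√6))
7386173/r(N(-20*4), -2327) = 7386173/((-20*4)*(-20*4 + 24*√6) - 1*(-2327)) = 7386173/(-80*(-80 + 24*√6) + 2327) = 7386173/((6400 - 1920*√6) + 2327) = 7386173/(8727 - 1920*√6)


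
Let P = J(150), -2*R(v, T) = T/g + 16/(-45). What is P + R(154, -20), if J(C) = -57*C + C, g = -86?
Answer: -16253881/1935 ≈ -8399.9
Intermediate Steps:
J(C) = -56*C
R(v, T) = 8/45 + T/172 (R(v, T) = -(T/(-86) + 16/(-45))/2 = -(T*(-1/86) + 16*(-1/45))/2 = -(-T/86 - 16/45)/2 = -(-16/45 - T/86)/2 = 8/45 + T/172)
P = -8400 (P = -56*150 = -8400)
P + R(154, -20) = -8400 + (8/45 + (1/172)*(-20)) = -8400 + (8/45 - 5/43) = -8400 + 119/1935 = -16253881/1935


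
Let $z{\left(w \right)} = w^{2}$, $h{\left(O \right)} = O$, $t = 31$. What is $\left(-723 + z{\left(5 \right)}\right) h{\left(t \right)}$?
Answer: $-21638$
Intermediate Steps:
$\left(-723 + z{\left(5 \right)}\right) h{\left(t \right)} = \left(-723 + 5^{2}\right) 31 = \left(-723 + 25\right) 31 = \left(-698\right) 31 = -21638$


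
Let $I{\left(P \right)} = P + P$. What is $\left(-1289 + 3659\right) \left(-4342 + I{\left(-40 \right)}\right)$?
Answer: $-10480140$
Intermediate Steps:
$I{\left(P \right)} = 2 P$
$\left(-1289 + 3659\right) \left(-4342 + I{\left(-40 \right)}\right) = \left(-1289 + 3659\right) \left(-4342 + 2 \left(-40\right)\right) = 2370 \left(-4342 - 80\right) = 2370 \left(-4422\right) = -10480140$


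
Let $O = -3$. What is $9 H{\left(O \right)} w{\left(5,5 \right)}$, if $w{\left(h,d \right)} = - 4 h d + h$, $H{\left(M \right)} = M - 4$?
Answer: $5985$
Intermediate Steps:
$H{\left(M \right)} = -4 + M$
$w{\left(h,d \right)} = h - 4 d h$ ($w{\left(h,d \right)} = - 4 d h + h = h - 4 d h$)
$9 H{\left(O \right)} w{\left(5,5 \right)} = 9 \left(-4 - 3\right) 5 \left(1 - 20\right) = 9 \left(-7\right) 5 \left(1 - 20\right) = - 63 \cdot 5 \left(-19\right) = \left(-63\right) \left(-95\right) = 5985$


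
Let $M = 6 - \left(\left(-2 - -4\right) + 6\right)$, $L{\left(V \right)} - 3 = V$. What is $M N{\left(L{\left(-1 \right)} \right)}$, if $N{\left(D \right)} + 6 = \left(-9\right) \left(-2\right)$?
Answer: $-24$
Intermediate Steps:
$L{\left(V \right)} = 3 + V$
$N{\left(D \right)} = 12$ ($N{\left(D \right)} = -6 - -18 = -6 + 18 = 12$)
$M = -2$ ($M = 6 - \left(\left(-2 + 4\right) + 6\right) = 6 - \left(2 + 6\right) = 6 - 8 = -2$)
$M N{\left(L{\left(-1 \right)} \right)} = \left(-2\right) 12 = -24$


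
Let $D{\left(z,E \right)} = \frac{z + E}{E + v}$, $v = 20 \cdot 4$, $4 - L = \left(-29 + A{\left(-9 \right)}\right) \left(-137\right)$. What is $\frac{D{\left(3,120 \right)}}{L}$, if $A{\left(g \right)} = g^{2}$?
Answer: $\frac{41}{475200} \approx 8.6279 \cdot 10^{-5}$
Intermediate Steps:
$L = 7128$ ($L = 4 - \left(-29 + \left(-9\right)^{2}\right) \left(-137\right) = 4 - \left(-29 + 81\right) \left(-137\right) = 4 - 52 \left(-137\right) = 4 - -7124 = 4 + 7124 = 7128$)
$v = 80$
$D{\left(z,E \right)} = \frac{E + z}{80 + E}$ ($D{\left(z,E \right)} = \frac{z + E}{E + 80} = \frac{E + z}{80 + E}$)
$\frac{D{\left(3,120 \right)}}{L} = \frac{\frac{1}{80 + 120} \left(120 + 3\right)}{7128} = \frac{1}{200} \cdot 123 \cdot \frac{1}{7128} = \frac{123}{200} \cdot \frac{1}{7128} = \frac{41}{475200}$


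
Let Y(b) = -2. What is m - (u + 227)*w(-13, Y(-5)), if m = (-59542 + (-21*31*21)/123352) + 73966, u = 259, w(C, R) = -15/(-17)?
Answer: 1726319337/123352 ≈ 13995.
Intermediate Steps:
w(C, R) = 15/17 (w(C, R) = -15*(-1/17) = 15/17)
m = 1779215577/123352 (m = (-59542 - 651*21*(1/123352)) + 73966 = (-59542 - 13671*1/123352) + 73966 = (-59542 - 13671/123352) + 73966 = -7344638455/123352 + 73966 = 1779215577/123352 ≈ 14424.)
m - (u + 227)*w(-13, Y(-5)) = 1779215577/123352 - (259 + 227)*15/17 = 1779215577/123352 - 486*15/17 = 1779215577/123352 - 1*7290/17 = 1779215577/123352 - 7290/17 = 1726319337/123352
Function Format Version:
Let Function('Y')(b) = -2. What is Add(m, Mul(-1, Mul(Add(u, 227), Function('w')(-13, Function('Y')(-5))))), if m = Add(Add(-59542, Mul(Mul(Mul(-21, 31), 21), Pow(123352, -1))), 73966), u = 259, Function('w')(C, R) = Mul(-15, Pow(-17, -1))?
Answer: Rational(1726319337, 123352) ≈ 13995.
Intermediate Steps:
Function('w')(C, R) = Rational(15, 17) (Function('w')(C, R) = Mul(-15, Rational(-1, 17)) = Rational(15, 17))
m = Rational(1779215577, 123352) (m = Add(Add(-59542, Mul(Mul(-651, 21), Rational(1, 123352))), 73966) = Add(Add(-59542, Mul(-13671, Rational(1, 123352))), 73966) = Add(Add(-59542, Rational(-13671, 123352)), 73966) = Add(Rational(-7344638455, 123352), 73966) = Rational(1779215577, 123352) ≈ 14424.)
Add(m, Mul(-1, Mul(Add(u, 227), Function('w')(-13, Function('Y')(-5))))) = Add(Rational(1779215577, 123352), Mul(-1, Mul(Add(259, 227), Rational(15, 17)))) = Add(Rational(1779215577, 123352), Mul(-1, Mul(486, Rational(15, 17)))) = Add(Rational(1779215577, 123352), Mul(-1, Rational(7290, 17))) = Add(Rational(1779215577, 123352), Rational(-7290, 17)) = Rational(1726319337, 123352)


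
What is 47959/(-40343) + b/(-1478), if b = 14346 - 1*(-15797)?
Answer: -1286942451/59626954 ≈ -21.583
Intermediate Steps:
b = 30143 (b = 14346 + 15797 = 30143)
47959/(-40343) + b/(-1478) = 47959/(-40343) + 30143/(-1478) = 47959*(-1/40343) + 30143*(-1/1478) = -47959/40343 - 30143/1478 = -1286942451/59626954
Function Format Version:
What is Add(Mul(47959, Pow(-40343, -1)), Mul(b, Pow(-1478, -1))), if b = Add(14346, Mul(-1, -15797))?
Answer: Rational(-1286942451, 59626954) ≈ -21.583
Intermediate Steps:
b = 30143 (b = Add(14346, 15797) = 30143)
Add(Mul(47959, Pow(-40343, -1)), Mul(b, Pow(-1478, -1))) = Add(Mul(47959, Pow(-40343, -1)), Mul(30143, Pow(-1478, -1))) = Add(Mul(47959, Rational(-1, 40343)), Mul(30143, Rational(-1, 1478))) = Add(Rational(-47959, 40343), Rational(-30143, 1478)) = Rational(-1286942451, 59626954)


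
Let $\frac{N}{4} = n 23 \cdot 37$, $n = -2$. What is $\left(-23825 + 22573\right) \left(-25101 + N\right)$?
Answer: $39950068$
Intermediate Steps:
$N = -6808$ ($N = 4 \left(-2\right) 23 \cdot 37 = 4 \left(\left(-46\right) 37\right) = 4 \left(-1702\right) = -6808$)
$\left(-23825 + 22573\right) \left(-25101 + N\right) = \left(-23825 + 22573\right) \left(-25101 - 6808\right) = \left(-1252\right) \left(-31909\right) = 39950068$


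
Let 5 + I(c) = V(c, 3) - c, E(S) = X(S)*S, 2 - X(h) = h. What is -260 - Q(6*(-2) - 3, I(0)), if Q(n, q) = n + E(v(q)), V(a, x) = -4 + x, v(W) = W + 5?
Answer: -242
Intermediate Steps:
X(h) = 2 - h
v(W) = 5 + W
E(S) = S*(2 - S) (E(S) = (2 - S)*S = S*(2 - S))
I(c) = -6 - c (I(c) = -5 + ((-4 + 3) - c) = -5 + (-1 - c) = -6 - c)
Q(n, q) = n + (-3 - q)*(5 + q) (Q(n, q) = n + (5 + q)*(2 - (5 + q)) = n + (5 + q)*(2 + (-5 - q)) = n + (5 + q)*(-3 - q) = n + (-3 - q)*(5 + q))
-260 - Q(6*(-2) - 3, I(0)) = -260 - ((6*(-2) - 3) - (3 + (-6 - 1*0))*(5 + (-6 - 1*0))) = -260 - ((-12 - 3) - (3 + (-6 + 0))*(5 + (-6 + 0))) = -260 - (-15 - (3 - 6)*(5 - 6)) = -260 - (-15 - 1*(-3)*(-1)) = -260 - (-15 - 3) = -260 - 1*(-18) = -260 + 18 = -242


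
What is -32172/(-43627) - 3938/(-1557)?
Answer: 221894930/67927239 ≈ 3.2667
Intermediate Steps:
-32172/(-43627) - 3938/(-1557) = -32172*(-1/43627) - 3938*(-1/1557) = 32172/43627 + 3938/1557 = 221894930/67927239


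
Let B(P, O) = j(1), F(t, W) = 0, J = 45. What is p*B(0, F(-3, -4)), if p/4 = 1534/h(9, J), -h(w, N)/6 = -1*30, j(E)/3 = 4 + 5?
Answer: 4602/5 ≈ 920.40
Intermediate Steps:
j(E) = 27 (j(E) = 3*(4 + 5) = 3*9 = 27)
B(P, O) = 27
h(w, N) = 180 (h(w, N) = -(-6)*30 = -6*(-30) = 180)
p = 1534/45 (p = 4*(1534/180) = 4*(1534*(1/180)) = 4*(767/90) = 1534/45 ≈ 34.089)
p*B(0, F(-3, -4)) = (1534/45)*27 = 4602/5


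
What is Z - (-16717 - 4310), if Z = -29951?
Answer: -8924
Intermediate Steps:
Z - (-16717 - 4310) = -29951 - (-16717 - 4310) = -29951 - 1*(-21027) = -29951 + 21027 = -8924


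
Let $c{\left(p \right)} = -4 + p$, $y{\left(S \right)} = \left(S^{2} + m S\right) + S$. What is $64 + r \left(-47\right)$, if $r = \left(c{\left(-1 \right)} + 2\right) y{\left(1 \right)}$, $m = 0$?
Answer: $346$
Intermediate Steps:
$y{\left(S \right)} = S + S^{2}$ ($y{\left(S \right)} = \left(S^{2} + 0 S\right) + S = \left(S^{2} + 0\right) + S = S^{2} + S = S + S^{2}$)
$r = -6$ ($r = \left(\left(-4 - 1\right) + 2\right) 1 \left(1 + 1\right) = \left(-5 + 2\right) 1 \cdot 2 = \left(-3\right) 2 = -6$)
$64 + r \left(-47\right) = 64 - -282 = 64 + 282 = 346$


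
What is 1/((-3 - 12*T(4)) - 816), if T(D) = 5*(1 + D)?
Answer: -1/1119 ≈ -0.00089366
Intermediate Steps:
T(D) = 5 + 5*D
1/((-3 - 12*T(4)) - 816) = 1/((-3 - 12*(5 + 5*4)) - 816) = 1/((-3 - 12*(5 + 20)) - 816) = 1/((-3 - 12*25) - 816) = 1/((-3 - 300) - 816) = 1/(-303 - 816) = 1/(-1119) = -1/1119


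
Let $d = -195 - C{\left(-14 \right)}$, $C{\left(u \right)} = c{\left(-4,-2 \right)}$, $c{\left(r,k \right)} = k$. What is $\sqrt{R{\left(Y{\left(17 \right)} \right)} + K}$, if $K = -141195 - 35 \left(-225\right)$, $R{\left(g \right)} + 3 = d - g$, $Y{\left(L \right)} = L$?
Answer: $3 i \sqrt{14837} \approx 365.42 i$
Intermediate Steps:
$C{\left(u \right)} = -2$
$d = -193$ ($d = -195 - -2 = -195 + 2 = -193$)
$R{\left(g \right)} = -196 - g$ ($R{\left(g \right)} = -3 - \left(193 + g\right) = -196 - g$)
$K = -133320$ ($K = -141195 - -7875 = -141195 + 7875 = -133320$)
$\sqrt{R{\left(Y{\left(17 \right)} \right)} + K} = \sqrt{\left(-196 - 17\right) - 133320} = \sqrt{-213 - 133320} = \sqrt{-133533} = 3 i \sqrt{14837}$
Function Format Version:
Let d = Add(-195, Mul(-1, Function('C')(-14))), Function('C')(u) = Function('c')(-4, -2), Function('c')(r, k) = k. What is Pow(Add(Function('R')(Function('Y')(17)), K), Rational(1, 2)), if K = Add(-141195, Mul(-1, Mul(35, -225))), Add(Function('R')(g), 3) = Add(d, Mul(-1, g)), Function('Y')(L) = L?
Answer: Mul(3, I, Pow(14837, Rational(1, 2))) ≈ Mul(365.42, I)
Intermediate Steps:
Function('C')(u) = -2
d = -193 (d = Add(-195, Mul(-1, -2)) = Add(-195, 2) = -193)
Function('R')(g) = Add(-196, Mul(-1, g)) (Function('R')(g) = Add(-3, Add(-193, Mul(-1, g))) = Add(-196, Mul(-1, g)))
K = -133320 (K = Add(-141195, Mul(-1, -7875)) = Add(-141195, 7875) = -133320)
Pow(Add(Function('R')(Function('Y')(17)), K), Rational(1, 2)) = Pow(Add(Add(-196, Mul(-1, 17)), -133320), Rational(1, 2)) = Pow(Add(Add(-196, -17), -133320), Rational(1, 2)) = Pow(Add(-213, -133320), Rational(1, 2)) = Pow(-133533, Rational(1, 2)) = Mul(3, I, Pow(14837, Rational(1, 2)))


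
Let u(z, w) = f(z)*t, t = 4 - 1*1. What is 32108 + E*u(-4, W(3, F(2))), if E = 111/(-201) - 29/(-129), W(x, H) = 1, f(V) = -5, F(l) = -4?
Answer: 92517298/2881 ≈ 32113.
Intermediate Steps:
t = 3 (t = 4 - 1 = 3)
u(z, w) = -15 (u(z, w) = -5*3 = -15)
E = -2830/8643 (E = 111*(-1/201) - 29*(-1/129) = -37/67 + 29/129 = -2830/8643 ≈ -0.32743)
32108 + E*u(-4, W(3, F(2))) = 32108 - 2830/8643*(-15) = 32108 + 14150/2881 = 92517298/2881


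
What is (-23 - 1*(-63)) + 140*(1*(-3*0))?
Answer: 40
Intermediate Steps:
(-23 - 1*(-63)) + 140*(1*(-3*0)) = (-23 + 63) + 140*(1*0) = 40 + 140*0 = 40 + 0 = 40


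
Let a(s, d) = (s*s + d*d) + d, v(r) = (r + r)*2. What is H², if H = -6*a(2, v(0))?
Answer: 576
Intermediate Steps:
v(r) = 4*r (v(r) = (2*r)*2 = 4*r)
a(s, d) = d + d² + s² (a(s, d) = (s² + d²) + d = (d² + s²) + d = d + d² + s²)
H = -24 (H = -6*(4*0 + (4*0)² + 2²) = -6*(0 + 0² + 4) = -6*(0 + 0 + 4) = -6*4 = -24)
H² = (-24)² = 576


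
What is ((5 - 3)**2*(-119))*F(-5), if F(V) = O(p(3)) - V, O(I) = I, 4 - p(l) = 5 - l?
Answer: -3332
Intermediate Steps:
p(l) = -1 + l (p(l) = 4 - (5 - l) = 4 + (-5 + l) = -1 + l)
F(V) = 2 - V (F(V) = (-1 + 3) - V = 2 - V)
((5 - 3)**2*(-119))*F(-5) = ((5 - 3)**2*(-119))*(2 - 1*(-5)) = (2**2*(-119))*(2 + 5) = (4*(-119))*7 = -476*7 = -3332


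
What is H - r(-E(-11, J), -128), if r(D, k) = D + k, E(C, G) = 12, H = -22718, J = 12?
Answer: -22578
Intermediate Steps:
H - r(-E(-11, J), -128) = -22718 - (-1*12 - 128) = -22718 - (-12 - 128) = -22718 - 1*(-140) = -22718 + 140 = -22578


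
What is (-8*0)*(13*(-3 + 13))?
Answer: 0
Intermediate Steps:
(-8*0)*(13*(-3 + 13)) = 0*(13*10) = 0*130 = 0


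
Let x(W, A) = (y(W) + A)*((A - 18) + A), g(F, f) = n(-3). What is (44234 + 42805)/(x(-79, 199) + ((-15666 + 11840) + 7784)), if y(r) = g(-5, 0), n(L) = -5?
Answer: 87039/77678 ≈ 1.1205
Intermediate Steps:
g(F, f) = -5
y(r) = -5
x(W, A) = (-18 + 2*A)*(-5 + A) (x(W, A) = (-5 + A)*((A - 18) + A) = (-5 + A)*((-18 + A) + A) = (-5 + A)*(-18 + 2*A) = (-18 + 2*A)*(-5 + A))
(44234 + 42805)/(x(-79, 199) + ((-15666 + 11840) + 7784)) = (44234 + 42805)/((90 - 28*199 + 2*199²) + ((-15666 + 11840) + 7784)) = 87039/((90 - 5572 + 2*39601) + (-3826 + 7784)) = 87039/((90 - 5572 + 79202) + 3958) = 87039/(73720 + 3958) = 87039/77678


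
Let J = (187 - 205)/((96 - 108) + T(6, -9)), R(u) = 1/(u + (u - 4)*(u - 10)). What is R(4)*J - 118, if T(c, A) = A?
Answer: -1649/14 ≈ -117.79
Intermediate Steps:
R(u) = 1/(u + (-10 + u)*(-4 + u)) (R(u) = 1/(u + (-4 + u)*(-10 + u)) = 1/(u + (-10 + u)*(-4 + u)))
J = 6/7 (J = (187 - 205)/((96 - 108) - 9) = -18/(-12 - 9) = -18/(-21) = -18*(-1/21) = 6/7 ≈ 0.85714)
R(4)*J - 118 = (6/7)/(40 + 4² - 13*4) - 118 = (6/7)/(40 + 16 - 52) - 118 = (6/7)/4 - 118 = (¼)*(6/7) - 118 = 3/14 - 118 = -1649/14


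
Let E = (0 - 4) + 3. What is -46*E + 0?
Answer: 46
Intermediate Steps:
E = -1 (E = -4 + 3 = -1)
-46*E + 0 = -46*(-1) + 0 = 46 + 0 = 46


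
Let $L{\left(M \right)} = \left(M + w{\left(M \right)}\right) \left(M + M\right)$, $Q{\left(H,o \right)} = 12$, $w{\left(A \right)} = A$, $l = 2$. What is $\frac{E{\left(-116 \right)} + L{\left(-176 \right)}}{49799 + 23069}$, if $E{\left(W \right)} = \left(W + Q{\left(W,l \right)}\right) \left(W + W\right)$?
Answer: $\frac{37008}{18217} \approx 2.0315$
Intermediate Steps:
$L{\left(M \right)} = 4 M^{2}$ ($L{\left(M \right)} = \left(M + M\right) \left(M + M\right) = 2 M 2 M = 4 M^{2}$)
$E{\left(W \right)} = 2 W \left(12 + W\right)$ ($E{\left(W \right)} = \left(W + 12\right) \left(W + W\right) = \left(12 + W\right) 2 W = 2 W \left(12 + W\right)$)
$\frac{E{\left(-116 \right)} + L{\left(-176 \right)}}{49799 + 23069} = \frac{2 \left(-116\right) \left(12 - 116\right) + 4 \left(-176\right)^{2}}{49799 + 23069} = \frac{2 \left(-116\right) \left(-104\right) + 4 \cdot 30976}{72868} = \left(24128 + 123904\right) \frac{1}{72868} = 148032 \cdot \frac{1}{72868} = \frac{37008}{18217}$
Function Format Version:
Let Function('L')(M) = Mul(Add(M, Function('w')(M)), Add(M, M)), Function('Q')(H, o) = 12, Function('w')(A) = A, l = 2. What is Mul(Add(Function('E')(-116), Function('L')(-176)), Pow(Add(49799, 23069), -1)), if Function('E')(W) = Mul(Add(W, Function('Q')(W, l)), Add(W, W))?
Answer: Rational(37008, 18217) ≈ 2.0315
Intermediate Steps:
Function('L')(M) = Mul(4, Pow(M, 2)) (Function('L')(M) = Mul(Add(M, M), Add(M, M)) = Mul(Mul(2, M), Mul(2, M)) = Mul(4, Pow(M, 2)))
Function('E')(W) = Mul(2, W, Add(12, W)) (Function('E')(W) = Mul(Add(W, 12), Add(W, W)) = Mul(Add(12, W), Mul(2, W)) = Mul(2, W, Add(12, W)))
Mul(Add(Function('E')(-116), Function('L')(-176)), Pow(Add(49799, 23069), -1)) = Mul(Add(Mul(2, -116, Add(12, -116)), Mul(4, Pow(-176, 2))), Pow(Add(49799, 23069), -1)) = Mul(Add(Mul(2, -116, -104), Mul(4, 30976)), Pow(72868, -1)) = Mul(Add(24128, 123904), Rational(1, 72868)) = Mul(148032, Rational(1, 72868)) = Rational(37008, 18217)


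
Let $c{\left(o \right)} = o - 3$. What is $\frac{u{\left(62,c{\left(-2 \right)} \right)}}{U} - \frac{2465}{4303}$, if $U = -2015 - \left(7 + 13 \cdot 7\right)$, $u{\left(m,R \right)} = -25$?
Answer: $- \frac{5100970}{9092239} \approx -0.56102$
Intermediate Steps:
$c{\left(o \right)} = -3 + o$ ($c{\left(o \right)} = o - 3 = -3 + o$)
$U = -2113$ ($U = -2015 - \left(7 + 91\right) = -2015 - 98 = -2113$)
$\frac{u{\left(62,c{\left(-2 \right)} \right)}}{U} - \frac{2465}{4303} = - \frac{25}{-2113} - \frac{2465}{4303} = \left(-25\right) \left(- \frac{1}{2113}\right) - \frac{2465}{4303} = \frac{25}{2113} - \frac{2465}{4303} = - \frac{5100970}{9092239}$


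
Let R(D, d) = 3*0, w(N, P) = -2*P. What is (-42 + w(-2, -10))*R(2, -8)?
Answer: 0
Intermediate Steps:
R(D, d) = 0
(-42 + w(-2, -10))*R(2, -8) = (-42 - 2*(-10))*0 = (-42 + 20)*0 = -22*0 = 0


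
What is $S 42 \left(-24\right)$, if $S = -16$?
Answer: $16128$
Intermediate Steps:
$S 42 \left(-24\right) = \left(-16\right) 42 \left(-24\right) = \left(-672\right) \left(-24\right) = 16128$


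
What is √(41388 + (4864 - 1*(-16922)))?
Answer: √63174 ≈ 251.34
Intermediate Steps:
√(41388 + (4864 - 1*(-16922))) = √(41388 + (4864 + 16922)) = √(41388 + 21786) = √63174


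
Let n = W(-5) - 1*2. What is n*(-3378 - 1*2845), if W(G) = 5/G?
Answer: 18669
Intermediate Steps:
n = -3 (n = 5/(-5) - 1*2 = 5*(-1/5) - 2 = -1 - 2 = -3)
n*(-3378 - 1*2845) = -3*(-3378 - 1*2845) = -3*(-3378 - 2845) = -3*(-6223) = 18669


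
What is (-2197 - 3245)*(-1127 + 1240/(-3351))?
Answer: 6852960038/1117 ≈ 6.1351e+6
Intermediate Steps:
(-2197 - 3245)*(-1127 + 1240/(-3351)) = -5442*(-1127 + 1240*(-1/3351)) = -5442*(-1127 - 1240/3351) = -5442*(-3777817/3351) = 6852960038/1117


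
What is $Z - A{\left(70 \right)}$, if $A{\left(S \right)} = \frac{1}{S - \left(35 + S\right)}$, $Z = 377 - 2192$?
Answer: $- \frac{63524}{35} \approx -1815.0$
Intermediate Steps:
$Z = -1815$
$A{\left(S \right)} = - \frac{1}{35}$ ($A{\left(S \right)} = \frac{1}{-35} = - \frac{1}{35}$)
$Z - A{\left(70 \right)} = -1815 - - \frac{1}{35} = -1815 + \frac{1}{35} = - \frac{63524}{35}$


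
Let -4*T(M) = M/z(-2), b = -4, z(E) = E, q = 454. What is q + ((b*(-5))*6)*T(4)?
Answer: 514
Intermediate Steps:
T(M) = M/8 (T(M) = -M/(4*(-2)) = -M*(-1)/(4*2) = -(-1)*M/8 = M/8)
q + ((b*(-5))*6)*T(4) = 454 + (-4*(-5)*6)*((⅛)*4) = 454 + (20*6)*(½) = 454 + 120*(½) = 454 + 60 = 514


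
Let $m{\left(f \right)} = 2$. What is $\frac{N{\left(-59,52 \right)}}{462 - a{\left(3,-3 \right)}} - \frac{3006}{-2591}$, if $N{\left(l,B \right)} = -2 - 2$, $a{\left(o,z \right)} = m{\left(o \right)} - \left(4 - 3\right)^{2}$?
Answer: $\frac{1375402}{1194451} \approx 1.1515$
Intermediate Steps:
$a{\left(o,z \right)} = 1$ ($a{\left(o,z \right)} = 2 - \left(4 - 3\right)^{2} = 2 - 1^{2} = 2 - 1 = 1$)
$N{\left(l,B \right)} = -4$ ($N{\left(l,B \right)} = -2 - 2 = -4$)
$\frac{N{\left(-59,52 \right)}}{462 - a{\left(3,-3 \right)}} - \frac{3006}{-2591} = - \frac{4}{462 - 1} - \frac{3006}{-2591} = - \frac{4}{462 - 1} - - \frac{3006}{2591} = - \frac{4}{461} + \frac{3006}{2591} = \frac{1375402}{1194451}$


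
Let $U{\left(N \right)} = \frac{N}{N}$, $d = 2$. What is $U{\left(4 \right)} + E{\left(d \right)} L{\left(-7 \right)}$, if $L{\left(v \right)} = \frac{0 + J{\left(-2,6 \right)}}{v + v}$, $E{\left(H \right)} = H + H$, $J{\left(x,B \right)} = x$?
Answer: $\frac{11}{7} \approx 1.5714$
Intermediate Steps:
$E{\left(H \right)} = 2 H$
$L{\left(v \right)} = - \frac{1}{v}$ ($L{\left(v \right)} = \frac{0 - 2}{v + v} = - \frac{2}{2 v} = - 2 \frac{1}{2 v} = - \frac{1}{v}$)
$U{\left(N \right)} = 1$
$U{\left(4 \right)} + E{\left(d \right)} L{\left(-7 \right)} = 1 + 2 \cdot 2 \left(- \frac{1}{-7}\right) = 1 + 4 \left(\left(-1\right) \left(- \frac{1}{7}\right)\right) = 1 + 4 \cdot \frac{1}{7} = 1 + \frac{4}{7} = \frac{11}{7}$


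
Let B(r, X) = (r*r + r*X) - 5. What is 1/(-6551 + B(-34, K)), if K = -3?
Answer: -1/5298 ≈ -0.00018875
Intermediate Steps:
B(r, X) = -5 + r² + X*r (B(r, X) = (r² + X*r) - 5 = -5 + r² + X*r)
1/(-6551 + B(-34, K)) = 1/(-6551 + (-5 + (-34)² - 3*(-34))) = 1/(-6551 + (-5 + 1156 + 102)) = 1/(-6551 + 1253) = 1/(-5298) = -1/5298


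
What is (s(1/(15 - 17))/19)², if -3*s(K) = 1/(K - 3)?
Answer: 4/159201 ≈ 2.5125e-5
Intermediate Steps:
s(K) = -1/(3*(-3 + K)) (s(K) = -1/(3*(K - 3)) = -1/(3*(-3 + K)))
(s(1/(15 - 17))/19)² = (-1/(-9 + 3/(15 - 17))/19)² = (-1/(-9 + 3/(-2))*(1/19))² = (-1/(-9 + 3*(-½))*(1/19))² = (-1/(-9 - 3/2)*(1/19))² = (-1/(-21/2)*(1/19))² = (-1*(-2/21)*(1/19))² = ((2/21)*(1/19))² = (2/399)² = 4/159201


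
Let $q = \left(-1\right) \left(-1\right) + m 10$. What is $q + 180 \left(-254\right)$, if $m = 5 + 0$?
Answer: $-45669$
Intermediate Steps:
$m = 5$
$q = 51$ ($q = \left(-1\right) \left(-1\right) + 5 \cdot 10 = 1 + 50 = 51$)
$q + 180 \left(-254\right) = 51 + 180 \left(-254\right) = 51 - 45720 = -45669$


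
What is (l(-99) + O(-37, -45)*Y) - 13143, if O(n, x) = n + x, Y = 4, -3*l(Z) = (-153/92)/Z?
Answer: -40897973/3036 ≈ -13471.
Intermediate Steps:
l(Z) = 51/(92*Z) (l(Z) = -(-153/92)/(3*Z) = -(-153*1/92)/(3*Z) = -(-51)/(92*Z) = 51/(92*Z))
(l(-99) + O(-37, -45)*Y) - 13143 = ((51/92)/(-99) + (-37 - 45)*4) - 13143 = ((51/92)*(-1/99) - 82*4) - 13143 = (-17/3036 - 328) - 13143 = -995825/3036 - 13143 = -40897973/3036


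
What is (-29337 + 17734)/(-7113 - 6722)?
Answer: 11603/13835 ≈ 0.83867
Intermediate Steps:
(-29337 + 17734)/(-7113 - 6722) = -11603/(-13835) = -11603*(-1/13835) = 11603/13835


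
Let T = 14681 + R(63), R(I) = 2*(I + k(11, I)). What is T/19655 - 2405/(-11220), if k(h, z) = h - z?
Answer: 42447587/44105820 ≈ 0.96240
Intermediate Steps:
R(I) = 22 (R(I) = 2*(I + (11 - I)) = 2*11 = 22)
T = 14703 (T = 14681 + 22 = 14703)
T/19655 - 2405/(-11220) = 14703/19655 - 2405/(-11220) = 14703*(1/19655) - 2405*(-1/11220) = 14703/19655 + 481/2244 = 42447587/44105820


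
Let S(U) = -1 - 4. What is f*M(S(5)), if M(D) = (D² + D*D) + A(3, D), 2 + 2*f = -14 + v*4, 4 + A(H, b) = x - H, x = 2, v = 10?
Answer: 540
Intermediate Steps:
S(U) = -5
A(H, b) = -2 - H (A(H, b) = -4 + (2 - H) = -2 - H)
f = 12 (f = -1 + (-14 + 10*4)/2 = -1 + (-14 + 40)/2 = -1 + (½)*26 = -1 + 13 = 12)
M(D) = -5 + 2*D² (M(D) = (D² + D*D) + (-2 - 1*3) = (D² + D²) + (-2 - 3) = 2*D² - 5 = -5 + 2*D²)
f*M(S(5)) = 12*(-5 + 2*(-5)²) = 12*(-5 + 2*25) = 12*(-5 + 50) = 12*45 = 540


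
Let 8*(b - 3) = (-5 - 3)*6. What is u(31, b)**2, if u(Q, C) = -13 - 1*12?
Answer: 625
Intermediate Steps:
b = -3 (b = 3 + ((-5 - 3)*6)/8 = 3 + (-8*6)/8 = 3 + (1/8)*(-48) = 3 - 6 = -3)
u(Q, C) = -25 (u(Q, C) = -13 - 12 = -25)
u(31, b)**2 = (-25)**2 = 625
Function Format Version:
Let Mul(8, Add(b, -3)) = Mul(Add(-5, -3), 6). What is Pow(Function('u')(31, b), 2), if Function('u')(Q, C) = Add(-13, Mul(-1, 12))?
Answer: 625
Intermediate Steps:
b = -3 (b = Add(3, Mul(Rational(1, 8), Mul(Add(-5, -3), 6))) = Add(3, Mul(Rational(1, 8), Mul(-8, 6))) = Add(3, Mul(Rational(1, 8), -48)) = Add(3, -6) = -3)
Function('u')(Q, C) = -25 (Function('u')(Q, C) = Add(-13, -12) = -25)
Pow(Function('u')(31, b), 2) = Pow(-25, 2) = 625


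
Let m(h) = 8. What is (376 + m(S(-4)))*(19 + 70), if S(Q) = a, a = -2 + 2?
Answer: 34176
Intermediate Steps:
a = 0
S(Q) = 0
(376 + m(S(-4)))*(19 + 70) = (376 + 8)*(19 + 70) = 384*89 = 34176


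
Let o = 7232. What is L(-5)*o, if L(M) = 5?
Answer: 36160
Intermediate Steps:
L(-5)*o = 5*7232 = 36160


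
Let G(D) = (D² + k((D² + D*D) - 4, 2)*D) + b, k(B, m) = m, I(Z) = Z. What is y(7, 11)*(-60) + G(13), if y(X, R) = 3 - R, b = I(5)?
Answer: 680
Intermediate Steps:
b = 5
G(D) = 5 + D² + 2*D (G(D) = (D² + 2*D) + 5 = 5 + D² + 2*D)
y(7, 11)*(-60) + G(13) = (3 - 1*11)*(-60) + (5 + 13² + 2*13) = (3 - 11)*(-60) + (5 + 169 + 26) = -8*(-60) + 200 = 480 + 200 = 680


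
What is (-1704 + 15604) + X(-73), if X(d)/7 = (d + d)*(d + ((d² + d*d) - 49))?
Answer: -10753892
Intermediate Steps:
X(d) = 14*d*(-49 + d + 2*d²) (X(d) = 7*((d + d)*(d + ((d² + d*d) - 49))) = 7*((2*d)*(d + ((d² + d²) - 49))) = 7*((2*d)*(d + (2*d² - 49))) = 7*((2*d)*(d + (-49 + 2*d²))) = 7*((2*d)*(-49 + d + 2*d²)) = 7*(2*d*(-49 + d + 2*d²)) = 14*d*(-49 + d + 2*d²))
(-1704 + 15604) + X(-73) = (-1704 + 15604) + 14*(-73)*(-49 - 73 + 2*(-73)²) = 13900 + 14*(-73)*(-49 - 73 + 2*5329) = 13900 + 14*(-73)*(-49 - 73 + 10658) = 13900 + 14*(-73)*10536 = 13900 - 10767792 = -10753892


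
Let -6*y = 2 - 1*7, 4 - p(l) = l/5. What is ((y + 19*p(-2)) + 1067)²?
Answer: 1193218849/900 ≈ 1.3258e+6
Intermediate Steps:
p(l) = 4 - l/5
y = ⅚ (y = -(2 - 1*7)/6 = -(2 - 7)/6 = -⅙*(-5) = ⅚ ≈ 0.83333)
((y + 19*p(-2)) + 1067)² = ((⅚ + 19*(4 - ⅕*(-2))) + 1067)² = ((⅚ + 19*(4 + ⅖)) + 1067)² = ((⅚ + 19*(22/5)) + 1067)² = ((⅚ + 418/5) + 1067)² = (2533/30 + 1067)² = (34543/30)² = 1193218849/900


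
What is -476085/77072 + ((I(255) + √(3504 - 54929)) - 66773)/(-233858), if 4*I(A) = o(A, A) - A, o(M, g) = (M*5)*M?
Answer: -56224776217/9011951888 - 55*I*√17/233858 ≈ -6.2389 - 0.00096969*I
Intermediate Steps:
o(M, g) = 5*M² (o(M, g) = (5*M)*M = 5*M²)
I(A) = -A/4 + 5*A²/4 (I(A) = (5*A² - A)/4 = (-A + 5*A²)/4 = -A/4 + 5*A²/4)
-476085/77072 + ((I(255) + √(3504 - 54929)) - 66773)/(-233858) = -476085/77072 + (((¼)*255*(-1 + 5*255) + √(3504 - 54929)) - 66773)/(-233858) = -476085*1/77072 + (((¼)*255*(-1 + 1275) + √(-51425)) - 66773)*(-1/233858) = -476085/77072 + (((¼)*255*1274 + 55*I*√17) - 66773)*(-1/233858) = -476085/77072 + ((162435/2 + 55*I*√17) - 66773)*(-1/233858) = -476085/77072 + (28889/2 + 55*I*√17)*(-1/233858) = -476085/77072 + (-28889/467716 - 55*I*√17/233858) = -56224776217/9011951888 - 55*I*√17/233858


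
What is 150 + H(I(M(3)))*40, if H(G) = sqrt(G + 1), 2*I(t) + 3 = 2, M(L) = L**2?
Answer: 150 + 20*sqrt(2) ≈ 178.28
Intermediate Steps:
I(t) = -1/2 (I(t) = -3/2 + (1/2)*2 = -3/2 + 1 = -1/2)
H(G) = sqrt(1 + G)
150 + H(I(M(3)))*40 = 150 + sqrt(1 - 1/2)*40 = 150 + sqrt(1/2)*40 = 150 + (sqrt(2)/2)*40 = 150 + 20*sqrt(2)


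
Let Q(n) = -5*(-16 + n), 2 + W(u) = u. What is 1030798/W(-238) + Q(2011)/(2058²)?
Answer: -2887438581/672280 ≈ -4295.0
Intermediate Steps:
W(u) = -2 + u
Q(n) = 80 - 5*n
1030798/W(-238) + Q(2011)/(2058²) = 1030798/(-2 - 238) + (80 - 5*2011)/(2058²) = 1030798/(-240) + (80 - 10055)/4235364 = 1030798*(-1/240) - 9975*1/4235364 = -515399/120 - 475/201684 = -2887438581/672280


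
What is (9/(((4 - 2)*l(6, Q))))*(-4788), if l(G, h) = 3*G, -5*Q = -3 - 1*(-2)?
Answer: -1197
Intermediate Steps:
Q = ⅕ (Q = -(-3 - 1*(-2))/5 = -(-3 + 2)/5 = -⅕*(-1) = ⅕ ≈ 0.20000)
(9/(((4 - 2)*l(6, Q))))*(-4788) = (9/(((4 - 2)*(3*6))))*(-4788) = (9/((2*18)))*(-4788) = (9/36)*(-4788) = (9*(1/36))*(-4788) = (¼)*(-4788) = -1197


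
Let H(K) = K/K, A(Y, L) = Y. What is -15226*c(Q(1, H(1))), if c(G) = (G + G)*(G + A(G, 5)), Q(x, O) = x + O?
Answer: -243616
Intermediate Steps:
H(K) = 1
Q(x, O) = O + x
c(G) = 4*G² (c(G) = (G + G)*(G + G) = (2*G)*(2*G) = 4*G²)
-15226*c(Q(1, H(1))) = -60904*(1 + 1)² = -60904*2² = -60904*4 = -15226*16 = -243616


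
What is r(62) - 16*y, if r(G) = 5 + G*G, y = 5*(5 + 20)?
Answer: 1849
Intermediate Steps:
y = 125 (y = 5*25 = 125)
r(G) = 5 + G²
r(62) - 16*y = (5 + 62²) - 16*125 = (5 + 3844) - 1*2000 = 3849 - 2000 = 1849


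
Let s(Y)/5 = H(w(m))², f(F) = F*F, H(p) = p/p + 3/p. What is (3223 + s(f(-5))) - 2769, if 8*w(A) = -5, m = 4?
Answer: 2631/5 ≈ 526.20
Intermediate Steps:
w(A) = -5/8 (w(A) = (⅛)*(-5) = -5/8)
H(p) = 1 + 3/p
f(F) = F²
s(Y) = 361/5 (s(Y) = 5*((3 - 5/8)/(-5/8))² = 5*(-8/5*19/8)² = 5*(-19/5)² = 5*(361/25) = 361/5)
(3223 + s(f(-5))) - 2769 = (3223 + 361/5) - 2769 = 16476/5 - 2769 = 2631/5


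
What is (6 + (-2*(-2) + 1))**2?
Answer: 121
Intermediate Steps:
(6 + (-2*(-2) + 1))**2 = (6 + (4 + 1))**2 = (6 + 5)**2 = 11**2 = 121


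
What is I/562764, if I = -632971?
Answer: -632971/562764 ≈ -1.1248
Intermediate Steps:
I/562764 = -632971/562764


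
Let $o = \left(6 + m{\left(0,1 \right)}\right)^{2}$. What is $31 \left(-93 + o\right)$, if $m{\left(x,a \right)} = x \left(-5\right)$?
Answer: $-1767$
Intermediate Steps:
$m{\left(x,a \right)} = - 5 x$
$o = 36$ ($o = \left(6 - 0\right)^{2} = \left(6 + 0\right)^{2} = 6^{2} = 36$)
$31 \left(-93 + o\right) = 31 \left(-93 + 36\right) = 31 \left(-57\right) = -1767$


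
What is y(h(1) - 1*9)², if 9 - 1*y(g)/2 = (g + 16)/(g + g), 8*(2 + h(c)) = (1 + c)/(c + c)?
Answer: 2582449/7569 ≈ 341.19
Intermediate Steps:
h(c) = -2 + (1 + c)/(16*c) (h(c) = -2 + ((1 + c)/(c + c))/8 = -2 + ((1 + c)/((2*c)))/8 = -2 + ((1 + c)*(1/(2*c)))/8 = -2 + ((1 + c)/(2*c))/8 = -2 + (1 + c)/(16*c))
y(g) = 18 - (16 + g)/g (y(g) = 18 - 2*(g + 16)/(g + g) = 18 - 2*(16 + g)/(2*g) = 18 - 2*(16 + g)*1/(2*g) = 18 - (16 + g)/g)
y(h(1) - 1*9)² = (17 - 16/((1/16)*(1 - 31*1)/1 - 1*9))² = (17 - 16/((1/16)*1*(1 - 31) - 9))² = (17 - 16/((1/16)*1*(-30) - 9))² = (17 - 16/(-15/8 - 9))² = (17 - 16/(-87/8))² = (17 - 16*(-8/87))² = (17 + 128/87)² = (1607/87)² = 2582449/7569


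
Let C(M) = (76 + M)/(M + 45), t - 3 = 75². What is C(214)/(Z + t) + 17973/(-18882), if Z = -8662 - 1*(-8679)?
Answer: -583823083/613478278 ≈ -0.95166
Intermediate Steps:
t = 5628 (t = 3 + 75² = 3 + 5625 = 5628)
C(M) = (76 + M)/(45 + M)
Z = 17 (Z = -8662 + 8679 = 17)
C(214)/(Z + t) + 17973/(-18882) = ((76 + 214)/(45 + 214))/(17 + 5628) + 17973/(-18882) = (290/259)/5645 + 17973*(-1/18882) = ((1/259)*290)*(1/5645) - 1997/2098 = (290/259)*(1/5645) - 1997/2098 = 58/292411 - 1997/2098 = -583823083/613478278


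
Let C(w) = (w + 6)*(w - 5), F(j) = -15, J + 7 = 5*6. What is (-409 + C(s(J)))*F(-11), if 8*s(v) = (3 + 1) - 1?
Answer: 420945/64 ≈ 6577.3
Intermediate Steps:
J = 23 (J = -7 + 5*6 = -7 + 30 = 23)
s(v) = 3/8 (s(v) = ((3 + 1) - 1)/8 = (4 - 1)/8 = (1/8)*3 = 3/8)
C(w) = (-5 + w)*(6 + w) (C(w) = (6 + w)*(-5 + w) = (-5 + w)*(6 + w))
(-409 + C(s(J)))*F(-11) = (-409 + (-30 + 3/8 + (3/8)**2))*(-15) = (-409 + (-30 + 3/8 + 9/64))*(-15) = (-409 - 1887/64)*(-15) = -28063/64*(-15) = 420945/64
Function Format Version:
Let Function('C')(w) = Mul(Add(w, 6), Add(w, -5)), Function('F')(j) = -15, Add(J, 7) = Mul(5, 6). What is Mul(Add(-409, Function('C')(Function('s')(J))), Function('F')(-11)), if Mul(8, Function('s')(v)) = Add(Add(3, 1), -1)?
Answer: Rational(420945, 64) ≈ 6577.3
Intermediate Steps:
J = 23 (J = Add(-7, Mul(5, 6)) = Add(-7, 30) = 23)
Function('s')(v) = Rational(3, 8) (Function('s')(v) = Mul(Rational(1, 8), Add(Add(3, 1), -1)) = Mul(Rational(1, 8), Add(4, -1)) = Mul(Rational(1, 8), 3) = Rational(3, 8))
Function('C')(w) = Mul(Add(-5, w), Add(6, w)) (Function('C')(w) = Mul(Add(6, w), Add(-5, w)) = Mul(Add(-5, w), Add(6, w)))
Mul(Add(-409, Function('C')(Function('s')(J))), Function('F')(-11)) = Mul(Add(-409, Add(-30, Rational(3, 8), Pow(Rational(3, 8), 2))), -15) = Mul(Add(-409, Add(-30, Rational(3, 8), Rational(9, 64))), -15) = Mul(Add(-409, Rational(-1887, 64)), -15) = Mul(Rational(-28063, 64), -15) = Rational(420945, 64)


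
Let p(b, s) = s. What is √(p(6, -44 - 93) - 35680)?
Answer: I*√35817 ≈ 189.25*I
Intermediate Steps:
√(p(6, -44 - 93) - 35680) = √((-44 - 93) - 35680) = √(-137 - 35680) = √(-35817) = I*√35817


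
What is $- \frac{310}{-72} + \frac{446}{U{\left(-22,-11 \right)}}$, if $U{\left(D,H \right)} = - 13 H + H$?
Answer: $\frac{3043}{396} \approx 7.6843$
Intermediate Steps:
$U{\left(D,H \right)} = - 12 H$
$- \frac{310}{-72} + \frac{446}{U{\left(-22,-11 \right)}} = - \frac{310}{-72} + \frac{446}{\left(-12\right) \left(-11\right)} = \left(-310\right) \left(- \frac{1}{72}\right) + \frac{446}{132} = \frac{155}{36} + 446 \cdot \frac{1}{132} = \frac{155}{36} + \frac{223}{66} = \frac{3043}{396}$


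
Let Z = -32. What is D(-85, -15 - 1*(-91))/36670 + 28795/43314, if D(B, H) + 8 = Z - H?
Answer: 525444113/794162190 ≈ 0.66163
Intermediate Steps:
D(B, H) = -40 - H (D(B, H) = -8 + (-32 - H) = -40 - H)
D(-85, -15 - 1*(-91))/36670 + 28795/43314 = (-40 - (-15 - 1*(-91)))/36670 + 28795/43314 = (-40 - (-15 + 91))*(1/36670) + 28795*(1/43314) = (-40 - 1*76)*(1/36670) + 28795/43314 = (-40 - 76)*(1/36670) + 28795/43314 = -116*1/36670 + 28795/43314 = -58/18335 + 28795/43314 = 525444113/794162190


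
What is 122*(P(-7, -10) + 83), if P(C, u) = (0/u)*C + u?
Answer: 8906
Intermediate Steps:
P(C, u) = u (P(C, u) = 0*C + u = 0 + u = u)
122*(P(-7, -10) + 83) = 122*(-10 + 83) = 122*73 = 8906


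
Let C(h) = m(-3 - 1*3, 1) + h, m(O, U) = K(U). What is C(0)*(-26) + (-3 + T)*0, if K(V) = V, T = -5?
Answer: -26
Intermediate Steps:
m(O, U) = U
C(h) = 1 + h
C(0)*(-26) + (-3 + T)*0 = (1 + 0)*(-26) + (-3 - 5)*0 = 1*(-26) - 8*0 = -26 + 0 = -26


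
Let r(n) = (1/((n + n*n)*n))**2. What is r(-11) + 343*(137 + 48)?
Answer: 92904465501/1464100 ≈ 63455.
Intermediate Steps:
r(n) = 1/(n**2*(n + n**2)**2) (r(n) = (1/((n + n**2)*n))**2 = (1/(n*(n + n**2)))**2 = 1/(n**2*(n + n**2)**2))
r(-11) + 343*(137 + 48) = 1/((-11)**4*(1 - 11)**2) + 343*(137 + 48) = (1/14641)/(-10)**2 + 343*185 = (1/14641)*(1/100) + 63455 = 1/1464100 + 63455 = 92904465501/1464100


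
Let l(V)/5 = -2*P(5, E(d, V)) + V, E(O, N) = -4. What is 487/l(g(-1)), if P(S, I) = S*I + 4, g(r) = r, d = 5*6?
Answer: 487/155 ≈ 3.1419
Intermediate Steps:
d = 30
P(S, I) = 4 + I*S (P(S, I) = I*S + 4 = 4 + I*S)
l(V) = 160 + 5*V (l(V) = 5*(-2*(4 - 4*5) + V) = 5*(-2*(4 - 20) + V) = 5*(-2*(-16) + V) = 5*(32 + V) = 160 + 5*V)
487/l(g(-1)) = 487/(160 + 5*(-1)) = 487/(160 - 5) = 487/155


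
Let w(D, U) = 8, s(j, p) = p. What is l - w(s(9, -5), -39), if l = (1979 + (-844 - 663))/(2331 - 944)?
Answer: -10624/1387 ≈ -7.6597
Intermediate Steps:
l = 472/1387 (l = (1979 - 1507)/1387 = 472*(1/1387) = 472/1387 ≈ 0.34030)
l - w(s(9, -5), -39) = 472/1387 - 1*8 = 472/1387 - 8 = -10624/1387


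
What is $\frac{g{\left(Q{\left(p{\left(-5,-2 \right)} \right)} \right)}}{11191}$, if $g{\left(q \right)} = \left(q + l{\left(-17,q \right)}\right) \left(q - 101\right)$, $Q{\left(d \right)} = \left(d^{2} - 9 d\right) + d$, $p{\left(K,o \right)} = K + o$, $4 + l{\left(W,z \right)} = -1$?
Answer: $\frac{400}{11191} \approx 0.035743$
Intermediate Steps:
$l{\left(W,z \right)} = -5$ ($l{\left(W,z \right)} = -4 - 1 = -5$)
$Q{\left(d \right)} = d^{2} - 8 d$
$g{\left(q \right)} = \left(-101 + q\right) \left(-5 + q\right)$ ($g{\left(q \right)} = \left(q - 5\right) \left(q - 101\right) = \left(-5 + q\right) \left(-101 + q\right) = \left(-101 + q\right) \left(-5 + q\right)$)
$\frac{g{\left(Q{\left(p{\left(-5,-2 \right)} \right)} \right)}}{11191} = \frac{505 + \left(\left(-5 - 2\right) \left(-8 - 7\right)\right)^{2} - 106 \left(-5 - 2\right) \left(-8 - 7\right)}{11191} = \left(505 + \left(- 7 \left(-8 - 7\right)\right)^{2} - 106 \left(- 7 \left(-8 - 7\right)\right)\right) \frac{1}{11191} = \left(505 + \left(\left(-7\right) \left(-15\right)\right)^{2} - 106 \left(\left(-7\right) \left(-15\right)\right)\right) \frac{1}{11191} = \left(505 + 105^{2} - 11130\right) \frac{1}{11191} = \left(505 + 11025 - 11130\right) \frac{1}{11191} = 400 \cdot \frac{1}{11191} = \frac{400}{11191}$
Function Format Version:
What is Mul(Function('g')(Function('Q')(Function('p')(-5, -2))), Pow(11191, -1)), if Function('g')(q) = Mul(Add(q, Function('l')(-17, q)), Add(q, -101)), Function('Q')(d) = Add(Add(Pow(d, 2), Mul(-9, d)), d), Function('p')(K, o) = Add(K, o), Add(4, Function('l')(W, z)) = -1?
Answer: Rational(400, 11191) ≈ 0.035743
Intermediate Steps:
Function('l')(W, z) = -5 (Function('l')(W, z) = Add(-4, -1) = -5)
Function('Q')(d) = Add(Pow(d, 2), Mul(-8, d))
Function('g')(q) = Mul(Add(-101, q), Add(-5, q)) (Function('g')(q) = Mul(Add(q, -5), Add(q, -101)) = Mul(Add(-5, q), Add(-101, q)) = Mul(Add(-101, q), Add(-5, q)))
Mul(Function('g')(Function('Q')(Function('p')(-5, -2))), Pow(11191, -1)) = Mul(Add(505, Pow(Mul(Add(-5, -2), Add(-8, Add(-5, -2))), 2), Mul(-106, Mul(Add(-5, -2), Add(-8, Add(-5, -2))))), Pow(11191, -1)) = Mul(Add(505, Pow(Mul(-7, Add(-8, -7)), 2), Mul(-106, Mul(-7, Add(-8, -7)))), Rational(1, 11191)) = Mul(Add(505, Pow(Mul(-7, -15), 2), Mul(-106, Mul(-7, -15))), Rational(1, 11191)) = Mul(Add(505, Pow(105, 2), Mul(-106, 105)), Rational(1, 11191)) = Mul(Add(505, 11025, -11130), Rational(1, 11191)) = Mul(400, Rational(1, 11191)) = Rational(400, 11191)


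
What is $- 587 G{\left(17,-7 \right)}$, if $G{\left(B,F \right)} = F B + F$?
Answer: $73962$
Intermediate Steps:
$G{\left(B,F \right)} = F + B F$ ($G{\left(B,F \right)} = B F + F = F + B F$)
$- 587 G{\left(17,-7 \right)} = - 587 \left(- 7 \left(1 + 17\right)\right) = - 587 \left(\left(-7\right) 18\right) = \left(-587\right) \left(-126\right) = 73962$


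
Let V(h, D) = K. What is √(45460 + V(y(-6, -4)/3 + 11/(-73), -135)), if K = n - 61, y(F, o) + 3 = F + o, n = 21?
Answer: 2*√11355 ≈ 213.12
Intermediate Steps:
y(F, o) = -3 + F + o (y(F, o) = -3 + (F + o) = -3 + F + o)
K = -40 (K = 21 - 61 = -40)
V(h, D) = -40
√(45460 + V(y(-6, -4)/3 + 11/(-73), -135)) = √(45460 - 40) = √45420 = 2*√11355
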